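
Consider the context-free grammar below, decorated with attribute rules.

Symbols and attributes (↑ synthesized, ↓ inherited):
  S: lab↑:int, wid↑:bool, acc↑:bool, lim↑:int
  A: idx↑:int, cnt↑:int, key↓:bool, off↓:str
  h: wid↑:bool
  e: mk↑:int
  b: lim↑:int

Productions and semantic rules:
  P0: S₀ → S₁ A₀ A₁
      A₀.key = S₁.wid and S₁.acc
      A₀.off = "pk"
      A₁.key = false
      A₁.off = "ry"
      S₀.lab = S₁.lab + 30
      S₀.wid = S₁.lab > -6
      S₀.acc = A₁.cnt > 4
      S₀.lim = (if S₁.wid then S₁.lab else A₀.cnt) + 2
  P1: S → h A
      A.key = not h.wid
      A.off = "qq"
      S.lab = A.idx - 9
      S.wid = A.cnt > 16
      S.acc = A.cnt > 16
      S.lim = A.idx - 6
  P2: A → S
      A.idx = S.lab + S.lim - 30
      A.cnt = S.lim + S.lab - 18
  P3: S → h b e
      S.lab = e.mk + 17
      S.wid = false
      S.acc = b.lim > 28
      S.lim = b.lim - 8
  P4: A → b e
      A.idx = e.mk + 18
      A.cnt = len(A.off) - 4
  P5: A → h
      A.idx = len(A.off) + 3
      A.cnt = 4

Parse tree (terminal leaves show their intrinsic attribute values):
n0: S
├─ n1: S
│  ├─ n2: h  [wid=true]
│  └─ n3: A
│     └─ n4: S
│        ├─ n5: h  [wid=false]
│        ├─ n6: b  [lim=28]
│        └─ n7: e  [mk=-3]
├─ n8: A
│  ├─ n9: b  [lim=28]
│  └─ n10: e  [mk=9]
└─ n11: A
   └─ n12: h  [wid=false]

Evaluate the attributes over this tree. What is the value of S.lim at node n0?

1. n2.wid = true  [terminal]
2. n3.key = false  [not h.wid]
3. n3.off = "qq"  ["qq"]
4. n5.wid = false  [terminal]
5. n6.lim = 28  [terminal]
6. n7.mk = -3  [terminal]
7. n4.lab = 14  [e.mk + 17]
8. n4.wid = false  [false]
9. n4.acc = false  [b.lim > 28]
10. n4.lim = 20  [b.lim - 8]
11. n3.idx = 4  [S.lab + S.lim - 30]
12. n3.cnt = 16  [S.lim + S.lab - 18]
13. n1.lab = -5  [A.idx - 9]
14. n1.wid = false  [A.cnt > 16]
15. n1.acc = false  [A.cnt > 16]
16. n1.lim = -2  [A.idx - 6]
17. n8.key = false  [S₁.wid and S₁.acc]
18. n8.off = "pk"  ["pk"]
19. n9.lim = 28  [terminal]
20. n10.mk = 9  [terminal]
21. n8.idx = 27  [e.mk + 18]
22. n8.cnt = -2  [len(A.off) - 4]
23. n11.key = false  [false]
24. n11.off = "ry"  ["ry"]
25. n12.wid = false  [terminal]
26. n11.idx = 5  [len(A.off) + 3]
27. n11.cnt = 4  [4]
28. n0.lab = 25  [S₁.lab + 30]
29. n0.wid = true  [S₁.lab > -6]
30. n0.acc = false  [A₁.cnt > 4]
31. n0.lim = 0  [(if S₁.wid then S₁.lab else A₀.cnt) + 2]

0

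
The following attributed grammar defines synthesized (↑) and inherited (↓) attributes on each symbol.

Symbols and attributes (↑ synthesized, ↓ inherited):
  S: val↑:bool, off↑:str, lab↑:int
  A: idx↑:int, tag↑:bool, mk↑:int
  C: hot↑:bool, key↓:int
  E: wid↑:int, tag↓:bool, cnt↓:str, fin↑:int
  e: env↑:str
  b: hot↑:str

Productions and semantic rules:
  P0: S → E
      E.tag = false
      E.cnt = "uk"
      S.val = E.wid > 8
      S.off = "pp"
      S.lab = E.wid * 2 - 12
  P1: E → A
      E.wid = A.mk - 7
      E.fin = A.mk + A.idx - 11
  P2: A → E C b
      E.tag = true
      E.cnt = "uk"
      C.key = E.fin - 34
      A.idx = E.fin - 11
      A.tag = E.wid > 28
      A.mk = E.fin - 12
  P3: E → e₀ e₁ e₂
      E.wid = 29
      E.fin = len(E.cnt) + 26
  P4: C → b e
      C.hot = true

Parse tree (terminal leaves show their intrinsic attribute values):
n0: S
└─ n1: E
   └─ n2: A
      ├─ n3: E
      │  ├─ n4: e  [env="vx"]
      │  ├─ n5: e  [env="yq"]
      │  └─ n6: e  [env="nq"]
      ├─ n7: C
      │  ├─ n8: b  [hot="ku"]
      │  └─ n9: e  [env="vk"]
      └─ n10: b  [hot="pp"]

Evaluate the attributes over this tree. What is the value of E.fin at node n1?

1. n1.tag = false  [false]
2. n1.cnt = "uk"  ["uk"]
3. n3.tag = true  [true]
4. n3.cnt = "uk"  ["uk"]
5. n4.env = "vx"  [terminal]
6. n5.env = "yq"  [terminal]
7. n6.env = "nq"  [terminal]
8. n3.wid = 29  [29]
9. n3.fin = 28  [len(E.cnt) + 26]
10. n7.key = -6  [E.fin - 34]
11. n8.hot = "ku"  [terminal]
12. n9.env = "vk"  [terminal]
13. n7.hot = true  [true]
14. n10.hot = "pp"  [terminal]
15. n2.idx = 17  [E.fin - 11]
16. n2.tag = true  [E.wid > 28]
17. n2.mk = 16  [E.fin - 12]
18. n1.wid = 9  [A.mk - 7]
19. n1.fin = 22  [A.mk + A.idx - 11]
20. n0.val = true  [E.wid > 8]
21. n0.off = "pp"  ["pp"]
22. n0.lab = 6  [E.wid * 2 - 12]

22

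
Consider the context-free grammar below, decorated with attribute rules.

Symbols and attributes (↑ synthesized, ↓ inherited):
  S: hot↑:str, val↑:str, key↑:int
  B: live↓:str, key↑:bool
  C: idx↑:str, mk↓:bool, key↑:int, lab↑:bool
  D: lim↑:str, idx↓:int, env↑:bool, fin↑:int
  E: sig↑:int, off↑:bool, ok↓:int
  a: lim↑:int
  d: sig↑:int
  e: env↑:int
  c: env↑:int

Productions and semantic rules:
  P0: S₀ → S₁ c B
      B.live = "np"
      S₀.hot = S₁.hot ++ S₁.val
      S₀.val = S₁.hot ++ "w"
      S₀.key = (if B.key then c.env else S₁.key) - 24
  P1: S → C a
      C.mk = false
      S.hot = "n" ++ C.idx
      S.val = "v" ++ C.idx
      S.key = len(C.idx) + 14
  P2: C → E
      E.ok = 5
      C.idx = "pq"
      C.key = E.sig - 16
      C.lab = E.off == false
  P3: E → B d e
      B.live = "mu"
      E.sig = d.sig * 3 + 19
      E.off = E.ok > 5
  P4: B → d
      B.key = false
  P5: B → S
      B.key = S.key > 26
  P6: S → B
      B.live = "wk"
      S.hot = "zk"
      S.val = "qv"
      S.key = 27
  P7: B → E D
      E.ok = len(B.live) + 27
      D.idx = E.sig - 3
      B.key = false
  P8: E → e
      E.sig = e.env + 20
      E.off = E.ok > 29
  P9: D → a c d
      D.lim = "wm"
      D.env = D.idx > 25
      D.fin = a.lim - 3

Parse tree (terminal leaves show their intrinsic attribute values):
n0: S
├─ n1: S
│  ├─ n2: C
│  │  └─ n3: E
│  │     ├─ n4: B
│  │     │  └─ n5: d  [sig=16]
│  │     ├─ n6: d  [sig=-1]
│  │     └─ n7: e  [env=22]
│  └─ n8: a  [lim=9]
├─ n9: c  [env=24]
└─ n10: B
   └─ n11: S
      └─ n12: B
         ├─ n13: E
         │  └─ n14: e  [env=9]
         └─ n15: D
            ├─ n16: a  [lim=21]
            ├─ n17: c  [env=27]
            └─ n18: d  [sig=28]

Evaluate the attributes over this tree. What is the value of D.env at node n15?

1. n2.mk = false  [false]
2. n3.ok = 5  [5]
3. n4.live = "mu"  ["mu"]
4. n5.sig = 16  [terminal]
5. n4.key = false  [false]
6. n6.sig = -1  [terminal]
7. n7.env = 22  [terminal]
8. n3.sig = 16  [d.sig * 3 + 19]
9. n3.off = false  [E.ok > 5]
10. n2.idx = "pq"  ["pq"]
11. n2.key = 0  [E.sig - 16]
12. n2.lab = true  [E.off == false]
13. n8.lim = 9  [terminal]
14. n1.hot = "npq"  ["n" ++ C.idx]
15. n1.val = "vpq"  ["v" ++ C.idx]
16. n1.key = 16  [len(C.idx) + 14]
17. n9.env = 24  [terminal]
18. n10.live = "np"  ["np"]
19. n12.live = "wk"  ["wk"]
20. n13.ok = 29  [len(B.live) + 27]
21. n14.env = 9  [terminal]
22. n13.sig = 29  [e.env + 20]
23. n13.off = false  [E.ok > 29]
24. n15.idx = 26  [E.sig - 3]
25. n16.lim = 21  [terminal]
26. n17.env = 27  [terminal]
27. n18.sig = 28  [terminal]
28. n15.lim = "wm"  ["wm"]
29. n15.env = true  [D.idx > 25]
30. n15.fin = 18  [a.lim - 3]
31. n12.key = false  [false]
32. n11.hot = "zk"  ["zk"]
33. n11.val = "qv"  ["qv"]
34. n11.key = 27  [27]
35. n10.key = true  [S.key > 26]
36. n0.hot = "npqvpq"  [S₁.hot ++ S₁.val]
37. n0.val = "npqw"  [S₁.hot ++ "w"]
38. n0.key = 0  [(if B.key then c.env else S₁.key) - 24]

true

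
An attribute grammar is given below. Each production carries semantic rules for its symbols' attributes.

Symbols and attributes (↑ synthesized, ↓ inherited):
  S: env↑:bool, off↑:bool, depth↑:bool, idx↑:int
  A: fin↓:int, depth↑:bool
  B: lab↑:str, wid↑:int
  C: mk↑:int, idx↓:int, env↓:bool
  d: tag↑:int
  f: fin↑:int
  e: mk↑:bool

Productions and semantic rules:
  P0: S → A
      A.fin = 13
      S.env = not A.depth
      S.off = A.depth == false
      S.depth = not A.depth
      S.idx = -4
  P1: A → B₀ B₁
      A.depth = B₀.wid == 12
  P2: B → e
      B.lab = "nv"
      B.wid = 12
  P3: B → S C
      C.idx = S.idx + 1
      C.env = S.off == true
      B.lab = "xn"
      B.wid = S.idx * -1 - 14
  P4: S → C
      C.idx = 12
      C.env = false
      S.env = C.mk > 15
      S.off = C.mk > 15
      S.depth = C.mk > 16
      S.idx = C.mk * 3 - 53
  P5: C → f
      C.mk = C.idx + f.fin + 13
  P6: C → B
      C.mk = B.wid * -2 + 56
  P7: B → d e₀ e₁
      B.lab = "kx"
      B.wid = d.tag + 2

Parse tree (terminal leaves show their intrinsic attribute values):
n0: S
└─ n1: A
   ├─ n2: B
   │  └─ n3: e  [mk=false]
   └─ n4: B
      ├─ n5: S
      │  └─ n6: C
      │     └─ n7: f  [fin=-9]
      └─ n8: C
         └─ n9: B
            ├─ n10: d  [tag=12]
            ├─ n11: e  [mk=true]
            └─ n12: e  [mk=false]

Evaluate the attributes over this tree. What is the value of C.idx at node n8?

1. n1.fin = 13  [13]
2. n3.mk = false  [terminal]
3. n2.lab = "nv"  ["nv"]
4. n2.wid = 12  [12]
5. n6.idx = 12  [12]
6. n6.env = false  [false]
7. n7.fin = -9  [terminal]
8. n6.mk = 16  [C.idx + f.fin + 13]
9. n5.env = true  [C.mk > 15]
10. n5.off = true  [C.mk > 15]
11. n5.depth = false  [C.mk > 16]
12. n5.idx = -5  [C.mk * 3 - 53]
13. n8.idx = -4  [S.idx + 1]
14. n8.env = true  [S.off == true]
15. n10.tag = 12  [terminal]
16. n11.mk = true  [terminal]
17. n12.mk = false  [terminal]
18. n9.lab = "kx"  ["kx"]
19. n9.wid = 14  [d.tag + 2]
20. n8.mk = 28  [B.wid * -2 + 56]
21. n4.lab = "xn"  ["xn"]
22. n4.wid = -9  [S.idx * -1 - 14]
23. n1.depth = true  [B₀.wid == 12]
24. n0.env = false  [not A.depth]
25. n0.off = false  [A.depth == false]
26. n0.depth = false  [not A.depth]
27. n0.idx = -4  [-4]

-4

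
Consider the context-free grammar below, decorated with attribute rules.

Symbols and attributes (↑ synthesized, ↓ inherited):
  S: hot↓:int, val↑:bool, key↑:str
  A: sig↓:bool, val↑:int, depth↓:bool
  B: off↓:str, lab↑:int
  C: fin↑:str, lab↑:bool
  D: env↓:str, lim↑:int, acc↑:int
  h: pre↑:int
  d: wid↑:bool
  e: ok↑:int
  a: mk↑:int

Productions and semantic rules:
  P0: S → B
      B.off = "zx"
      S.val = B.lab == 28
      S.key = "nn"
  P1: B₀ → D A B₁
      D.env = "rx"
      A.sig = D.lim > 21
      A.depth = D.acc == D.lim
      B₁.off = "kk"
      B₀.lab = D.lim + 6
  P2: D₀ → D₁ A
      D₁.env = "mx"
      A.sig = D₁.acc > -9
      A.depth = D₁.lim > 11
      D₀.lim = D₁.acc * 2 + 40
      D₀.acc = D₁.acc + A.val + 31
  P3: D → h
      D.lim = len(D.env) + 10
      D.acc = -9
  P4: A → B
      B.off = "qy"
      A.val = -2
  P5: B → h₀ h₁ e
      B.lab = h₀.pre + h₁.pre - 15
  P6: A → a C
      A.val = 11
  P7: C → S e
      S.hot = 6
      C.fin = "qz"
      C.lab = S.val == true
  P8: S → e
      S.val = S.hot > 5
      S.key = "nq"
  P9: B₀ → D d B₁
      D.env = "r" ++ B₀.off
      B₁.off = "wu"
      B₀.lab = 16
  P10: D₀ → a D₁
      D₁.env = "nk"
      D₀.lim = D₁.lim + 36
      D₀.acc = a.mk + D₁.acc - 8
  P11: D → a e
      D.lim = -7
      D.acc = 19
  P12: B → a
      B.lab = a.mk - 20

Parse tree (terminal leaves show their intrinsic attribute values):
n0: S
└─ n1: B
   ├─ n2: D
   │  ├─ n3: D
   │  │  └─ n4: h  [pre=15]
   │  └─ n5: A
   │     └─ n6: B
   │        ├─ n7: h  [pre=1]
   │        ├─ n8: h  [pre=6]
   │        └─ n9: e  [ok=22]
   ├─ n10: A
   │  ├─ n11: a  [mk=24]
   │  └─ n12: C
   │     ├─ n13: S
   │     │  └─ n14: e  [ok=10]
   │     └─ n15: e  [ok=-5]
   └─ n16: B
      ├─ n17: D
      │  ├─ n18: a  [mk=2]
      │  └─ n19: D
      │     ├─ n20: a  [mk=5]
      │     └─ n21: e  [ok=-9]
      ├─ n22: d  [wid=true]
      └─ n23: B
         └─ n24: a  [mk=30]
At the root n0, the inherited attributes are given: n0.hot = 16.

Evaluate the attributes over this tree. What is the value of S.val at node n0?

1. n0.hot = 16  [given at root]
2. n1.off = "zx"  ["zx"]
3. n2.env = "rx"  ["rx"]
4. n3.env = "mx"  ["mx"]
5. n4.pre = 15  [terminal]
6. n3.lim = 12  [len(D.env) + 10]
7. n3.acc = -9  [-9]
8. n5.sig = false  [D₁.acc > -9]
9. n5.depth = true  [D₁.lim > 11]
10. n6.off = "qy"  ["qy"]
11. n7.pre = 1  [terminal]
12. n8.pre = 6  [terminal]
13. n9.ok = 22  [terminal]
14. n6.lab = -8  [h₀.pre + h₁.pre - 15]
15. n5.val = -2  [-2]
16. n2.lim = 22  [D₁.acc * 2 + 40]
17. n2.acc = 20  [D₁.acc + A.val + 31]
18. n10.sig = true  [D.lim > 21]
19. n10.depth = false  [D.acc == D.lim]
20. n11.mk = 24  [terminal]
21. n13.hot = 6  [6]
22. n14.ok = 10  [terminal]
23. n13.val = true  [S.hot > 5]
24. n13.key = "nq"  ["nq"]
25. n15.ok = -5  [terminal]
26. n12.fin = "qz"  ["qz"]
27. n12.lab = true  [S.val == true]
28. n10.val = 11  [11]
29. n16.off = "kk"  ["kk"]
30. n17.env = "rkk"  ["r" ++ B₀.off]
31. n18.mk = 2  [terminal]
32. n19.env = "nk"  ["nk"]
33. n20.mk = 5  [terminal]
34. n21.ok = -9  [terminal]
35. n19.lim = -7  [-7]
36. n19.acc = 19  [19]
37. n17.lim = 29  [D₁.lim + 36]
38. n17.acc = 13  [a.mk + D₁.acc - 8]
39. n22.wid = true  [terminal]
40. n23.off = "wu"  ["wu"]
41. n24.mk = 30  [terminal]
42. n23.lab = 10  [a.mk - 20]
43. n16.lab = 16  [16]
44. n1.lab = 28  [D.lim + 6]
45. n0.val = true  [B.lab == 28]
46. n0.key = "nn"  ["nn"]

true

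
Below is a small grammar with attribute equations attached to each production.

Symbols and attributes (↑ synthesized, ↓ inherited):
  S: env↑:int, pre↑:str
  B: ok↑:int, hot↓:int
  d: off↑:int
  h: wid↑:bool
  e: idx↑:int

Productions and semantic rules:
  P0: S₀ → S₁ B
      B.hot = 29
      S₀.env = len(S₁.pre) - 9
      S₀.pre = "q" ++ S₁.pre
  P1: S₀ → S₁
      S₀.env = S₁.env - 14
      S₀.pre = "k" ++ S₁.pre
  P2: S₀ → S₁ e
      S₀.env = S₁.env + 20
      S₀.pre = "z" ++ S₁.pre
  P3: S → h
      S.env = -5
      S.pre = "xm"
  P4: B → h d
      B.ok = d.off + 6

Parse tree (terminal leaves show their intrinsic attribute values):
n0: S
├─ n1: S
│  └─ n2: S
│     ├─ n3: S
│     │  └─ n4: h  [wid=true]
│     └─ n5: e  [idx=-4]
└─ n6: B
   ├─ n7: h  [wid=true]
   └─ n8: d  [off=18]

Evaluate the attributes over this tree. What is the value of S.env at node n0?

-5

1. n4.wid = true  [terminal]
2. n3.env = -5  [-5]
3. n3.pre = "xm"  ["xm"]
4. n5.idx = -4  [terminal]
5. n2.env = 15  [S₁.env + 20]
6. n2.pre = "zxm"  ["z" ++ S₁.pre]
7. n1.env = 1  [S₁.env - 14]
8. n1.pre = "kzxm"  ["k" ++ S₁.pre]
9. n6.hot = 29  [29]
10. n7.wid = true  [terminal]
11. n8.off = 18  [terminal]
12. n6.ok = 24  [d.off + 6]
13. n0.env = -5  [len(S₁.pre) - 9]
14. n0.pre = "qkzxm"  ["q" ++ S₁.pre]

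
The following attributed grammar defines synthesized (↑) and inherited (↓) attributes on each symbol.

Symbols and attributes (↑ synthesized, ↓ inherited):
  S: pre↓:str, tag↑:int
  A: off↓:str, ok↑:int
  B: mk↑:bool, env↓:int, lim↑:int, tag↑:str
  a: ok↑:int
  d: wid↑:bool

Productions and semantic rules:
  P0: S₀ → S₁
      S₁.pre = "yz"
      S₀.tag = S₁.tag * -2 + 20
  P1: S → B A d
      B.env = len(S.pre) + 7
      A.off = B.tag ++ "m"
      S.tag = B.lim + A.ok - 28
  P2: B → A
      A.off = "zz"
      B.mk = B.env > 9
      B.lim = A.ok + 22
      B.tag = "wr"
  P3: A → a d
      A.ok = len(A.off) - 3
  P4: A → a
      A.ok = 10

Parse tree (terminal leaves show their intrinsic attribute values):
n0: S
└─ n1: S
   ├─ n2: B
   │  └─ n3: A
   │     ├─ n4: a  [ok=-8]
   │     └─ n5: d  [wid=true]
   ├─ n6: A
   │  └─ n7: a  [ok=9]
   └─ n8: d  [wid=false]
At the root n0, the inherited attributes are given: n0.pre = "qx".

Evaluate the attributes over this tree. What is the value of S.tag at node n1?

3

1. n0.pre = "qx"  [given at root]
2. n1.pre = "yz"  ["yz"]
3. n2.env = 9  [len(S.pre) + 7]
4. n3.off = "zz"  ["zz"]
5. n4.ok = -8  [terminal]
6. n5.wid = true  [terminal]
7. n3.ok = -1  [len(A.off) - 3]
8. n2.mk = false  [B.env > 9]
9. n2.lim = 21  [A.ok + 22]
10. n2.tag = "wr"  ["wr"]
11. n6.off = "wrm"  [B.tag ++ "m"]
12. n7.ok = 9  [terminal]
13. n6.ok = 10  [10]
14. n8.wid = false  [terminal]
15. n1.tag = 3  [B.lim + A.ok - 28]
16. n0.tag = 14  [S₁.tag * -2 + 20]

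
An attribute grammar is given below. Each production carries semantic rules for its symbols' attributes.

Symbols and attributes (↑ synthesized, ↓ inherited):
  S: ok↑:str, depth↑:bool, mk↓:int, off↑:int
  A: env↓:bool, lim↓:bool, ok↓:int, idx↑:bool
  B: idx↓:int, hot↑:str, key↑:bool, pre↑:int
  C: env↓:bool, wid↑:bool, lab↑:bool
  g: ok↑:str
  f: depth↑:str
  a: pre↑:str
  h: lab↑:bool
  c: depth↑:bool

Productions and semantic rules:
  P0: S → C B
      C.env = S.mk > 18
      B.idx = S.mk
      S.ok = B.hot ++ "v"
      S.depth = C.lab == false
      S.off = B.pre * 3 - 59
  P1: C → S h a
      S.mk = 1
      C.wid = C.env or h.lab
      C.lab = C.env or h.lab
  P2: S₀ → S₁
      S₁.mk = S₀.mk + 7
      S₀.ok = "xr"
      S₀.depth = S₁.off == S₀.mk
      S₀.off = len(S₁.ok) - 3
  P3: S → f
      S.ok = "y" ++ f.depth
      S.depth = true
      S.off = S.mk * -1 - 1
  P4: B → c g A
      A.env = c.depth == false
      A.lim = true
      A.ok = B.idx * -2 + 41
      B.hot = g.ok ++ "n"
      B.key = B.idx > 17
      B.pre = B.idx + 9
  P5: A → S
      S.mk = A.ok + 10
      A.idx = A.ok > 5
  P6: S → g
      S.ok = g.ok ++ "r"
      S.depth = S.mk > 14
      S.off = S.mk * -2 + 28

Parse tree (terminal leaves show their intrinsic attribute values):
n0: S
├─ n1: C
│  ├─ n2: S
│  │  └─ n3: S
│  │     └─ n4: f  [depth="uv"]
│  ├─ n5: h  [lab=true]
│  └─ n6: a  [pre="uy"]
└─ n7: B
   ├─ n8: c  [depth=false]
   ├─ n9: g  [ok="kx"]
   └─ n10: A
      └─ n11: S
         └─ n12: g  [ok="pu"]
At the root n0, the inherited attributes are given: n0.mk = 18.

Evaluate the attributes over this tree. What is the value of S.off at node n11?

-2

1. n0.mk = 18  [given at root]
2. n1.env = false  [S.mk > 18]
3. n2.mk = 1  [1]
4. n3.mk = 8  [S₀.mk + 7]
5. n4.depth = "uv"  [terminal]
6. n3.ok = "yuv"  ["y" ++ f.depth]
7. n3.depth = true  [true]
8. n3.off = -9  [S.mk * -1 - 1]
9. n2.ok = "xr"  ["xr"]
10. n2.depth = false  [S₁.off == S₀.mk]
11. n2.off = 0  [len(S₁.ok) - 3]
12. n5.lab = true  [terminal]
13. n6.pre = "uy"  [terminal]
14. n1.wid = true  [C.env or h.lab]
15. n1.lab = true  [C.env or h.lab]
16. n7.idx = 18  [S.mk]
17. n8.depth = false  [terminal]
18. n9.ok = "kx"  [terminal]
19. n10.env = true  [c.depth == false]
20. n10.lim = true  [true]
21. n10.ok = 5  [B.idx * -2 + 41]
22. n11.mk = 15  [A.ok + 10]
23. n12.ok = "pu"  [terminal]
24. n11.ok = "pur"  [g.ok ++ "r"]
25. n11.depth = true  [S.mk > 14]
26. n11.off = -2  [S.mk * -2 + 28]
27. n10.idx = false  [A.ok > 5]
28. n7.hot = "kxn"  [g.ok ++ "n"]
29. n7.key = true  [B.idx > 17]
30. n7.pre = 27  [B.idx + 9]
31. n0.ok = "kxnv"  [B.hot ++ "v"]
32. n0.depth = false  [C.lab == false]
33. n0.off = 22  [B.pre * 3 - 59]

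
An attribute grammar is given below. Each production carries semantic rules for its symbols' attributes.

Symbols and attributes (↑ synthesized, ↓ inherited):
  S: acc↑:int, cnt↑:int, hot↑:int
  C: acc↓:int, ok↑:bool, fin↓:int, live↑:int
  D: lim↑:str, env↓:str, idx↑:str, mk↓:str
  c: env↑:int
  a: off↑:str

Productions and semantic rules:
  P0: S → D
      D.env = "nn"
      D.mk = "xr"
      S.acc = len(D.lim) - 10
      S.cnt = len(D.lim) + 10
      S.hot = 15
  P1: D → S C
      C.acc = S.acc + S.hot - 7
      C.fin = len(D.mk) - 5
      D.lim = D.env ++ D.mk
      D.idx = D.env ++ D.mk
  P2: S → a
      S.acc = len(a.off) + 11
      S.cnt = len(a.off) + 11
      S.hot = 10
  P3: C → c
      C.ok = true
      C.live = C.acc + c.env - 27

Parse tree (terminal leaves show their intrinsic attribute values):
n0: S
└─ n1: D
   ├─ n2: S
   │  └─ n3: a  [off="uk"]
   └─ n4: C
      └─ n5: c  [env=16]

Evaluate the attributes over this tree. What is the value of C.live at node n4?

5

1. n1.env = "nn"  ["nn"]
2. n1.mk = "xr"  ["xr"]
3. n3.off = "uk"  [terminal]
4. n2.acc = 13  [len(a.off) + 11]
5. n2.cnt = 13  [len(a.off) + 11]
6. n2.hot = 10  [10]
7. n4.acc = 16  [S.acc + S.hot - 7]
8. n4.fin = -3  [len(D.mk) - 5]
9. n5.env = 16  [terminal]
10. n4.ok = true  [true]
11. n4.live = 5  [C.acc + c.env - 27]
12. n1.lim = "nnxr"  [D.env ++ D.mk]
13. n1.idx = "nnxr"  [D.env ++ D.mk]
14. n0.acc = -6  [len(D.lim) - 10]
15. n0.cnt = 14  [len(D.lim) + 10]
16. n0.hot = 15  [15]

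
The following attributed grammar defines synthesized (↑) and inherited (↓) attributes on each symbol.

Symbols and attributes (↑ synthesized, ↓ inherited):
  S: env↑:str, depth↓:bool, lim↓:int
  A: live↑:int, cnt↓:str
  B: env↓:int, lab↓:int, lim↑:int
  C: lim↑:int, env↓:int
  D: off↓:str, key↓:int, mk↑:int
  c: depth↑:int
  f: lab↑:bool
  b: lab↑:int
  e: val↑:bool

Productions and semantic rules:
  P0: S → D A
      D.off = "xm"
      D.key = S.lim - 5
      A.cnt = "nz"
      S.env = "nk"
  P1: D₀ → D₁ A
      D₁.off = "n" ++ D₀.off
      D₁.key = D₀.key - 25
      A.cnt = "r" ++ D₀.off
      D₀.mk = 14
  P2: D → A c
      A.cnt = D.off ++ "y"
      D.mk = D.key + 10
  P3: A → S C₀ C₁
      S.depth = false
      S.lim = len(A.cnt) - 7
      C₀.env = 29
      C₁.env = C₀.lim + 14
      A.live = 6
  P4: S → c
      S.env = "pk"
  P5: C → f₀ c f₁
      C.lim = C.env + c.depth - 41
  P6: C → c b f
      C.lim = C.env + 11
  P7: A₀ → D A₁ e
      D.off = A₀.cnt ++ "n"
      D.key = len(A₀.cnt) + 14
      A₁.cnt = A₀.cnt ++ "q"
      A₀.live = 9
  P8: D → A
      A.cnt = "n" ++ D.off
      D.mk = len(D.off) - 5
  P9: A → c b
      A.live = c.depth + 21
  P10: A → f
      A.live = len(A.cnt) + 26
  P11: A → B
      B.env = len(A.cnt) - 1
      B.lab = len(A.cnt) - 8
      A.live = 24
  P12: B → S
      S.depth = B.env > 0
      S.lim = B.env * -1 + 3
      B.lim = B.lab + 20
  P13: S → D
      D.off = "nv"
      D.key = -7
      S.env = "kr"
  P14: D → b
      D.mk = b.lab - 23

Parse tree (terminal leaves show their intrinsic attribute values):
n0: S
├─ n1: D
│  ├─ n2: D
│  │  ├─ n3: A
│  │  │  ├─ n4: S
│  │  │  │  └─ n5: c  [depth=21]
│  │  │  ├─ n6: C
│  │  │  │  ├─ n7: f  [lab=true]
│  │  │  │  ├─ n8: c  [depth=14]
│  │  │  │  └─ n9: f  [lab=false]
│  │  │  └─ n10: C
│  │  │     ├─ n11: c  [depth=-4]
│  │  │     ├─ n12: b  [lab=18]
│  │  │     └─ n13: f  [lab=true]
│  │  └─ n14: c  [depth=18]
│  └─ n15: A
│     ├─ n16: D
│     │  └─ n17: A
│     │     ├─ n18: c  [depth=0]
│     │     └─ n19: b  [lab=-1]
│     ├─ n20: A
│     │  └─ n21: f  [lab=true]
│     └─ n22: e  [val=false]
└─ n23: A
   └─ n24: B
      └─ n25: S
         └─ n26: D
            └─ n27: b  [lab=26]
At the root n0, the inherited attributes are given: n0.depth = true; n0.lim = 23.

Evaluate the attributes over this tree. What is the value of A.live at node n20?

30

1. n0.depth = true  [given at root]
2. n0.lim = 23  [given at root]
3. n1.off = "xm"  ["xm"]
4. n1.key = 18  [S.lim - 5]
5. n2.off = "nxm"  ["n" ++ D₀.off]
6. n2.key = -7  [D₀.key - 25]
7. n3.cnt = "nxmy"  [D.off ++ "y"]
8. n4.depth = false  [false]
9. n4.lim = -3  [len(A.cnt) - 7]
10. n5.depth = 21  [terminal]
11. n4.env = "pk"  ["pk"]
12. n6.env = 29  [29]
13. n7.lab = true  [terminal]
14. n8.depth = 14  [terminal]
15. n9.lab = false  [terminal]
16. n6.lim = 2  [C.env + c.depth - 41]
17. n10.env = 16  [C₀.lim + 14]
18. n11.depth = -4  [terminal]
19. n12.lab = 18  [terminal]
20. n13.lab = true  [terminal]
21. n10.lim = 27  [C.env + 11]
22. n3.live = 6  [6]
23. n14.depth = 18  [terminal]
24. n2.mk = 3  [D.key + 10]
25. n15.cnt = "rxm"  ["r" ++ D₀.off]
26. n16.off = "rxmn"  [A₀.cnt ++ "n"]
27. n16.key = 17  [len(A₀.cnt) + 14]
28. n17.cnt = "nrxmn"  ["n" ++ D.off]
29. n18.depth = 0  [terminal]
30. n19.lab = -1  [terminal]
31. n17.live = 21  [c.depth + 21]
32. n16.mk = -1  [len(D.off) - 5]
33. n20.cnt = "rxmq"  [A₀.cnt ++ "q"]
34. n21.lab = true  [terminal]
35. n20.live = 30  [len(A.cnt) + 26]
36. n22.val = false  [terminal]
37. n15.live = 9  [9]
38. n1.mk = 14  [14]
39. n23.cnt = "nz"  ["nz"]
40. n24.env = 1  [len(A.cnt) - 1]
41. n24.lab = -6  [len(A.cnt) - 8]
42. n25.depth = true  [B.env > 0]
43. n25.lim = 2  [B.env * -1 + 3]
44. n26.off = "nv"  ["nv"]
45. n26.key = -7  [-7]
46. n27.lab = 26  [terminal]
47. n26.mk = 3  [b.lab - 23]
48. n25.env = "kr"  ["kr"]
49. n24.lim = 14  [B.lab + 20]
50. n23.live = 24  [24]
51. n0.env = "nk"  ["nk"]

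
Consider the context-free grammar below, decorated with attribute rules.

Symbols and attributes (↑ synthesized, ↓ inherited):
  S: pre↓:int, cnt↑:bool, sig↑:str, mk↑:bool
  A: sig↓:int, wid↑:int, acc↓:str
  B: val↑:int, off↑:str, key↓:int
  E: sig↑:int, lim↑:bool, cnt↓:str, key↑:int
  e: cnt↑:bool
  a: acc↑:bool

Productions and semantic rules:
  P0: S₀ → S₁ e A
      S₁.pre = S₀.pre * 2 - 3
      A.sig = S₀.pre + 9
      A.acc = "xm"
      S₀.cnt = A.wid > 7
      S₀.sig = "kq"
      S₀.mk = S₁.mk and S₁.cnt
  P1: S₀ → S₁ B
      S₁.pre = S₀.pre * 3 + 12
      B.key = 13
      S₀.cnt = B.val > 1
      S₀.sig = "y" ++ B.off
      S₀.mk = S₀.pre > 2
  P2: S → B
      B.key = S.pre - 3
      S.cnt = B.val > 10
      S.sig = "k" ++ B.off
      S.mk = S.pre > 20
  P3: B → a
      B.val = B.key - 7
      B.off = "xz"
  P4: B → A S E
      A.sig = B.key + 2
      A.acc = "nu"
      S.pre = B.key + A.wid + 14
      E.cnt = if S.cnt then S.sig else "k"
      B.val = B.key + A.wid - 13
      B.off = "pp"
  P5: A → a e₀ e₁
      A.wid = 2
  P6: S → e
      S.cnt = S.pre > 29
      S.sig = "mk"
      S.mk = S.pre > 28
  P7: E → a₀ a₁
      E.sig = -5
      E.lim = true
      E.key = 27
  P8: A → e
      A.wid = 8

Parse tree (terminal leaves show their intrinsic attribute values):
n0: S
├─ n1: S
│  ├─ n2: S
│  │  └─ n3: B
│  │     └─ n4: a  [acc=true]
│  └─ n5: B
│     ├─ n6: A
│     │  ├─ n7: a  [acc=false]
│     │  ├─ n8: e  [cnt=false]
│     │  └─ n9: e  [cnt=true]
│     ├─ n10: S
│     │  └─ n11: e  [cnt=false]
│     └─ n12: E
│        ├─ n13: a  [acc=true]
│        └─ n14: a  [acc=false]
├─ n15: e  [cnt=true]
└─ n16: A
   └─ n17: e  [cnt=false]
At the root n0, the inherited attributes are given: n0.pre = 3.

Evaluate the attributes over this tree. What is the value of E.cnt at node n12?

1. n0.pre = 3  [given at root]
2. n1.pre = 3  [S₀.pre * 2 - 3]
3. n2.pre = 21  [S₀.pre * 3 + 12]
4. n3.key = 18  [S.pre - 3]
5. n4.acc = true  [terminal]
6. n3.val = 11  [B.key - 7]
7. n3.off = "xz"  ["xz"]
8. n2.cnt = true  [B.val > 10]
9. n2.sig = "kxz"  ["k" ++ B.off]
10. n2.mk = true  [S.pre > 20]
11. n5.key = 13  [13]
12. n6.sig = 15  [B.key + 2]
13. n6.acc = "nu"  ["nu"]
14. n7.acc = false  [terminal]
15. n8.cnt = false  [terminal]
16. n9.cnt = true  [terminal]
17. n6.wid = 2  [2]
18. n10.pre = 29  [B.key + A.wid + 14]
19. n11.cnt = false  [terminal]
20. n10.cnt = false  [S.pre > 29]
21. n10.sig = "mk"  ["mk"]
22. n10.mk = true  [S.pre > 28]
23. n12.cnt = "k"  [if S.cnt then S.sig else "k"]
24. n13.acc = true  [terminal]
25. n14.acc = false  [terminal]
26. n12.sig = -5  [-5]
27. n12.lim = true  [true]
28. n12.key = 27  [27]
29. n5.val = 2  [B.key + A.wid - 13]
30. n5.off = "pp"  ["pp"]
31. n1.cnt = true  [B.val > 1]
32. n1.sig = "ypp"  ["y" ++ B.off]
33. n1.mk = true  [S₀.pre > 2]
34. n15.cnt = true  [terminal]
35. n16.sig = 12  [S₀.pre + 9]
36. n16.acc = "xm"  ["xm"]
37. n17.cnt = false  [terminal]
38. n16.wid = 8  [8]
39. n0.cnt = true  [A.wid > 7]
40. n0.sig = "kq"  ["kq"]
41. n0.mk = true  [S₁.mk and S₁.cnt]

"k"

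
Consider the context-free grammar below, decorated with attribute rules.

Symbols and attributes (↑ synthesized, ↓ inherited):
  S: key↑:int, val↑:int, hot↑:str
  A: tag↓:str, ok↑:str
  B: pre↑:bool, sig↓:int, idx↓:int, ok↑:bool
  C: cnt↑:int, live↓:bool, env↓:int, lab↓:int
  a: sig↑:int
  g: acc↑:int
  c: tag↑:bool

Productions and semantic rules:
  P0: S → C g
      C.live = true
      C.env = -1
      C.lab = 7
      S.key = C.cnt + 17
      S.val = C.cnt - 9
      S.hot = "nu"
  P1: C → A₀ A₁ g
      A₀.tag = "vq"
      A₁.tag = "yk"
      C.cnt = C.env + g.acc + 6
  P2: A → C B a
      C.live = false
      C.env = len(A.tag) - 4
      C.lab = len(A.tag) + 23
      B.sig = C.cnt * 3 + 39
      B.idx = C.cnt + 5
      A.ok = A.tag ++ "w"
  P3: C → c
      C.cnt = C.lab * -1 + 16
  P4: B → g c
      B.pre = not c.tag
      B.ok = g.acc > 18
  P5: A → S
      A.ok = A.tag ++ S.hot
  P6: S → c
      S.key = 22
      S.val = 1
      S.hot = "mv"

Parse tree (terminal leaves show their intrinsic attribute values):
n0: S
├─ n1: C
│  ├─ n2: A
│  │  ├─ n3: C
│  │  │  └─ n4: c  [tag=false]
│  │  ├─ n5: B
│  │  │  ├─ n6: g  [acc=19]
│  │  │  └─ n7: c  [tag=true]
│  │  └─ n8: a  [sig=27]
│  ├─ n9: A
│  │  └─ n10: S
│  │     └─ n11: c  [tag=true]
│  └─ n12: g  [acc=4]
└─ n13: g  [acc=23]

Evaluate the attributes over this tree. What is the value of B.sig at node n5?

12

1. n1.live = true  [true]
2. n1.env = -1  [-1]
3. n1.lab = 7  [7]
4. n2.tag = "vq"  ["vq"]
5. n3.live = false  [false]
6. n3.env = -2  [len(A.tag) - 4]
7. n3.lab = 25  [len(A.tag) + 23]
8. n4.tag = false  [terminal]
9. n3.cnt = -9  [C.lab * -1 + 16]
10. n5.sig = 12  [C.cnt * 3 + 39]
11. n5.idx = -4  [C.cnt + 5]
12. n6.acc = 19  [terminal]
13. n7.tag = true  [terminal]
14. n5.pre = false  [not c.tag]
15. n5.ok = true  [g.acc > 18]
16. n8.sig = 27  [terminal]
17. n2.ok = "vqw"  [A.tag ++ "w"]
18. n9.tag = "yk"  ["yk"]
19. n11.tag = true  [terminal]
20. n10.key = 22  [22]
21. n10.val = 1  [1]
22. n10.hot = "mv"  ["mv"]
23. n9.ok = "ykmv"  [A.tag ++ S.hot]
24. n12.acc = 4  [terminal]
25. n1.cnt = 9  [C.env + g.acc + 6]
26. n13.acc = 23  [terminal]
27. n0.key = 26  [C.cnt + 17]
28. n0.val = 0  [C.cnt - 9]
29. n0.hot = "nu"  ["nu"]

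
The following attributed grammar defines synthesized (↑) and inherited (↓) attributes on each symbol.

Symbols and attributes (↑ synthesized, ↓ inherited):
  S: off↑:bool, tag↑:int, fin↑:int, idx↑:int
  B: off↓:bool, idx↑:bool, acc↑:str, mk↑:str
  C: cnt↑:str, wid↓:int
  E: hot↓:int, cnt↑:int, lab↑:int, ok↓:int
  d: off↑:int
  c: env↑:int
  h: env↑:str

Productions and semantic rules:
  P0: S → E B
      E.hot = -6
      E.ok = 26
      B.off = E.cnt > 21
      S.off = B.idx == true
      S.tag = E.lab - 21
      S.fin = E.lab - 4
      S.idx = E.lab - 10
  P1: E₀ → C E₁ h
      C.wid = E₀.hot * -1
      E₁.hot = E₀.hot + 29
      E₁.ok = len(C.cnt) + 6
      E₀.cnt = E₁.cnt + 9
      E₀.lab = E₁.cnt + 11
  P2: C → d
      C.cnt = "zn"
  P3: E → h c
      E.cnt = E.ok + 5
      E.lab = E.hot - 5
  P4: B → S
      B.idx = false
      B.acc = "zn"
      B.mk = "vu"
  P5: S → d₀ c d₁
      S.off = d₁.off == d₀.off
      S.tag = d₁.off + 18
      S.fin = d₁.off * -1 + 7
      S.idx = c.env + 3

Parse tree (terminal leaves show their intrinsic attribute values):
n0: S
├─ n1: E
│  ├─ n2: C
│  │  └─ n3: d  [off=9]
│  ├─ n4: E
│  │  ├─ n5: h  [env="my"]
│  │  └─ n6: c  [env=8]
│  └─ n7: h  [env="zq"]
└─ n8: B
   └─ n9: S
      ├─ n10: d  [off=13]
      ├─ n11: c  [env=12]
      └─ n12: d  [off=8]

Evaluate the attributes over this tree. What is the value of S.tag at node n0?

3

1. n1.hot = -6  [-6]
2. n1.ok = 26  [26]
3. n2.wid = 6  [E₀.hot * -1]
4. n3.off = 9  [terminal]
5. n2.cnt = "zn"  ["zn"]
6. n4.hot = 23  [E₀.hot + 29]
7. n4.ok = 8  [len(C.cnt) + 6]
8. n5.env = "my"  [terminal]
9. n6.env = 8  [terminal]
10. n4.cnt = 13  [E.ok + 5]
11. n4.lab = 18  [E.hot - 5]
12. n7.env = "zq"  [terminal]
13. n1.cnt = 22  [E₁.cnt + 9]
14. n1.lab = 24  [E₁.cnt + 11]
15. n8.off = true  [E.cnt > 21]
16. n10.off = 13  [terminal]
17. n11.env = 12  [terminal]
18. n12.off = 8  [terminal]
19. n9.off = false  [d₁.off == d₀.off]
20. n9.tag = 26  [d₁.off + 18]
21. n9.fin = -1  [d₁.off * -1 + 7]
22. n9.idx = 15  [c.env + 3]
23. n8.idx = false  [false]
24. n8.acc = "zn"  ["zn"]
25. n8.mk = "vu"  ["vu"]
26. n0.off = false  [B.idx == true]
27. n0.tag = 3  [E.lab - 21]
28. n0.fin = 20  [E.lab - 4]
29. n0.idx = 14  [E.lab - 10]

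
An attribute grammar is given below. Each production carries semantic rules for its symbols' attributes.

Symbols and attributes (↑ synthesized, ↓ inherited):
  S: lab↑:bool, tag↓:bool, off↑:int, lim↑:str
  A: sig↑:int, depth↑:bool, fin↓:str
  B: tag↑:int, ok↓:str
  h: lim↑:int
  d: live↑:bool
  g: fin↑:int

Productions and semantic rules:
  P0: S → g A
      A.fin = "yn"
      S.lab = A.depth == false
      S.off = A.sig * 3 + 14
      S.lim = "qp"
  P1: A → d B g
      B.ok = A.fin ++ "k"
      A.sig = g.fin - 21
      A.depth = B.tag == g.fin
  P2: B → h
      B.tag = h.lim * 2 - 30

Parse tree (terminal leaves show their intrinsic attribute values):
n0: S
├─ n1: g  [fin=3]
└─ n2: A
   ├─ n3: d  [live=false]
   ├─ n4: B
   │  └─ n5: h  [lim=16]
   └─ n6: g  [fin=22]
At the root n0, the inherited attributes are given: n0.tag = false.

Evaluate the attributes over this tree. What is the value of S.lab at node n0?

1. n0.tag = false  [given at root]
2. n1.fin = 3  [terminal]
3. n2.fin = "yn"  ["yn"]
4. n3.live = false  [terminal]
5. n4.ok = "ynk"  [A.fin ++ "k"]
6. n5.lim = 16  [terminal]
7. n4.tag = 2  [h.lim * 2 - 30]
8. n6.fin = 22  [terminal]
9. n2.sig = 1  [g.fin - 21]
10. n2.depth = false  [B.tag == g.fin]
11. n0.lab = true  [A.depth == false]
12. n0.off = 17  [A.sig * 3 + 14]
13. n0.lim = "qp"  ["qp"]

true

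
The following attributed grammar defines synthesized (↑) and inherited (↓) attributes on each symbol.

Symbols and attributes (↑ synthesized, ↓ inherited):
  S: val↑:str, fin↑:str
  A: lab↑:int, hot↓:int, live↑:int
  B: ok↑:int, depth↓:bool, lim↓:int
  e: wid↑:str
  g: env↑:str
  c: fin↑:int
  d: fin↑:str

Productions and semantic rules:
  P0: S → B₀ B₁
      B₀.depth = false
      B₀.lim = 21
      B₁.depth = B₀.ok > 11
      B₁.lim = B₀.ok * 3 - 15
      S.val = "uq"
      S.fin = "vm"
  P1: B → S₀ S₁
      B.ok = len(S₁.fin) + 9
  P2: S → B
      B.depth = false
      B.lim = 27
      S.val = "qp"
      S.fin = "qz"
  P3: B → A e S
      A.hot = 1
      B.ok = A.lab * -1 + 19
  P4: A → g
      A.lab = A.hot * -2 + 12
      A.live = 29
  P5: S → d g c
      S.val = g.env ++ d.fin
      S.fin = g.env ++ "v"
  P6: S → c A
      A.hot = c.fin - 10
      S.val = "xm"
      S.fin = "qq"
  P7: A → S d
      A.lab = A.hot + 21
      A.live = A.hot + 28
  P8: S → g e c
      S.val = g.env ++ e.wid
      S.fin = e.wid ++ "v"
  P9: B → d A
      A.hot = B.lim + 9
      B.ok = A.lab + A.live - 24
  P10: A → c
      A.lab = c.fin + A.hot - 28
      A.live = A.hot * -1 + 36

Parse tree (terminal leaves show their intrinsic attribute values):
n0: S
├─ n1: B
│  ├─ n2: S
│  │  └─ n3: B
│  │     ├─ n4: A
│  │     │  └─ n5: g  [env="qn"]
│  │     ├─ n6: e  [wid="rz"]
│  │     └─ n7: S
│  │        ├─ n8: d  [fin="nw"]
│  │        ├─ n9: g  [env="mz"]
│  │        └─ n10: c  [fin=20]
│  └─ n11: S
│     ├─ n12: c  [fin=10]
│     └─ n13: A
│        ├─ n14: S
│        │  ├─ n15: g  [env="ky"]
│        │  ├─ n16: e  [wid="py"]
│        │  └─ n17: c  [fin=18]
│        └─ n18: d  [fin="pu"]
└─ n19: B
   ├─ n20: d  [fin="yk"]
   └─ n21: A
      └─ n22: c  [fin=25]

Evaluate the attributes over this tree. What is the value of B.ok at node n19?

1. n1.depth = false  [false]
2. n1.lim = 21  [21]
3. n3.depth = false  [false]
4. n3.lim = 27  [27]
5. n4.hot = 1  [1]
6. n5.env = "qn"  [terminal]
7. n4.lab = 10  [A.hot * -2 + 12]
8. n4.live = 29  [29]
9. n6.wid = "rz"  [terminal]
10. n8.fin = "nw"  [terminal]
11. n9.env = "mz"  [terminal]
12. n10.fin = 20  [terminal]
13. n7.val = "mznw"  [g.env ++ d.fin]
14. n7.fin = "mzv"  [g.env ++ "v"]
15. n3.ok = 9  [A.lab * -1 + 19]
16. n2.val = "qp"  ["qp"]
17. n2.fin = "qz"  ["qz"]
18. n12.fin = 10  [terminal]
19. n13.hot = 0  [c.fin - 10]
20. n15.env = "ky"  [terminal]
21. n16.wid = "py"  [terminal]
22. n17.fin = 18  [terminal]
23. n14.val = "kypy"  [g.env ++ e.wid]
24. n14.fin = "pyv"  [e.wid ++ "v"]
25. n18.fin = "pu"  [terminal]
26. n13.lab = 21  [A.hot + 21]
27. n13.live = 28  [A.hot + 28]
28. n11.val = "xm"  ["xm"]
29. n11.fin = "qq"  ["qq"]
30. n1.ok = 11  [len(S₁.fin) + 9]
31. n19.depth = false  [B₀.ok > 11]
32. n19.lim = 18  [B₀.ok * 3 - 15]
33. n20.fin = "yk"  [terminal]
34. n21.hot = 27  [B.lim + 9]
35. n22.fin = 25  [terminal]
36. n21.lab = 24  [c.fin + A.hot - 28]
37. n21.live = 9  [A.hot * -1 + 36]
38. n19.ok = 9  [A.lab + A.live - 24]
39. n0.val = "uq"  ["uq"]
40. n0.fin = "vm"  ["vm"]

9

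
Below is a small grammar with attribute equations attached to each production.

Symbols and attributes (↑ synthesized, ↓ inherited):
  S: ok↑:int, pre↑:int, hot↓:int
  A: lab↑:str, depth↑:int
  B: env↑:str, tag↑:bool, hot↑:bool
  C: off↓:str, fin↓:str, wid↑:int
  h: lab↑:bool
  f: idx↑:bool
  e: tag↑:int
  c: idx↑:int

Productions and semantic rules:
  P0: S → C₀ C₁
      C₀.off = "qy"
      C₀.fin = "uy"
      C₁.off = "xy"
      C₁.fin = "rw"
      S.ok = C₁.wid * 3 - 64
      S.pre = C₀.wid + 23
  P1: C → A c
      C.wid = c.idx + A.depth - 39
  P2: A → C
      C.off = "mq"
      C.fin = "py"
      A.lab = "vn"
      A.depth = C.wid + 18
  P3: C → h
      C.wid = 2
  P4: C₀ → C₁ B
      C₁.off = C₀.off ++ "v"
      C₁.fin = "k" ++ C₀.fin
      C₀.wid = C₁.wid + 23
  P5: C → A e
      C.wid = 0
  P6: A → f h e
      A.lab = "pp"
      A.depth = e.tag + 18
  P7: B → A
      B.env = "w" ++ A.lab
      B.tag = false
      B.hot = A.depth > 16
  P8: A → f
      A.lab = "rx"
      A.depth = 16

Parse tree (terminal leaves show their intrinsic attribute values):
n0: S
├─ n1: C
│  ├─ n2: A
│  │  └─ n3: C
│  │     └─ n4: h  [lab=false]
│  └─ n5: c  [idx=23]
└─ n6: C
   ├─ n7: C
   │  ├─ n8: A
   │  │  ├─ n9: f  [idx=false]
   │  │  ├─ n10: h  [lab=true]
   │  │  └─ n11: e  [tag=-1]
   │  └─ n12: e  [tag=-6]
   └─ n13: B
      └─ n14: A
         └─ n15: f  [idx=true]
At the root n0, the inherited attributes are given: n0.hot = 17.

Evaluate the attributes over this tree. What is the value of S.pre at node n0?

1. n0.hot = 17  [given at root]
2. n1.off = "qy"  ["qy"]
3. n1.fin = "uy"  ["uy"]
4. n3.off = "mq"  ["mq"]
5. n3.fin = "py"  ["py"]
6. n4.lab = false  [terminal]
7. n3.wid = 2  [2]
8. n2.lab = "vn"  ["vn"]
9. n2.depth = 20  [C.wid + 18]
10. n5.idx = 23  [terminal]
11. n1.wid = 4  [c.idx + A.depth - 39]
12. n6.off = "xy"  ["xy"]
13. n6.fin = "rw"  ["rw"]
14. n7.off = "xyv"  [C₀.off ++ "v"]
15. n7.fin = "krw"  ["k" ++ C₀.fin]
16. n9.idx = false  [terminal]
17. n10.lab = true  [terminal]
18. n11.tag = -1  [terminal]
19. n8.lab = "pp"  ["pp"]
20. n8.depth = 17  [e.tag + 18]
21. n12.tag = -6  [terminal]
22. n7.wid = 0  [0]
23. n15.idx = true  [terminal]
24. n14.lab = "rx"  ["rx"]
25. n14.depth = 16  [16]
26. n13.env = "wrx"  ["w" ++ A.lab]
27. n13.tag = false  [false]
28. n13.hot = false  [A.depth > 16]
29. n6.wid = 23  [C₁.wid + 23]
30. n0.ok = 5  [C₁.wid * 3 - 64]
31. n0.pre = 27  [C₀.wid + 23]

27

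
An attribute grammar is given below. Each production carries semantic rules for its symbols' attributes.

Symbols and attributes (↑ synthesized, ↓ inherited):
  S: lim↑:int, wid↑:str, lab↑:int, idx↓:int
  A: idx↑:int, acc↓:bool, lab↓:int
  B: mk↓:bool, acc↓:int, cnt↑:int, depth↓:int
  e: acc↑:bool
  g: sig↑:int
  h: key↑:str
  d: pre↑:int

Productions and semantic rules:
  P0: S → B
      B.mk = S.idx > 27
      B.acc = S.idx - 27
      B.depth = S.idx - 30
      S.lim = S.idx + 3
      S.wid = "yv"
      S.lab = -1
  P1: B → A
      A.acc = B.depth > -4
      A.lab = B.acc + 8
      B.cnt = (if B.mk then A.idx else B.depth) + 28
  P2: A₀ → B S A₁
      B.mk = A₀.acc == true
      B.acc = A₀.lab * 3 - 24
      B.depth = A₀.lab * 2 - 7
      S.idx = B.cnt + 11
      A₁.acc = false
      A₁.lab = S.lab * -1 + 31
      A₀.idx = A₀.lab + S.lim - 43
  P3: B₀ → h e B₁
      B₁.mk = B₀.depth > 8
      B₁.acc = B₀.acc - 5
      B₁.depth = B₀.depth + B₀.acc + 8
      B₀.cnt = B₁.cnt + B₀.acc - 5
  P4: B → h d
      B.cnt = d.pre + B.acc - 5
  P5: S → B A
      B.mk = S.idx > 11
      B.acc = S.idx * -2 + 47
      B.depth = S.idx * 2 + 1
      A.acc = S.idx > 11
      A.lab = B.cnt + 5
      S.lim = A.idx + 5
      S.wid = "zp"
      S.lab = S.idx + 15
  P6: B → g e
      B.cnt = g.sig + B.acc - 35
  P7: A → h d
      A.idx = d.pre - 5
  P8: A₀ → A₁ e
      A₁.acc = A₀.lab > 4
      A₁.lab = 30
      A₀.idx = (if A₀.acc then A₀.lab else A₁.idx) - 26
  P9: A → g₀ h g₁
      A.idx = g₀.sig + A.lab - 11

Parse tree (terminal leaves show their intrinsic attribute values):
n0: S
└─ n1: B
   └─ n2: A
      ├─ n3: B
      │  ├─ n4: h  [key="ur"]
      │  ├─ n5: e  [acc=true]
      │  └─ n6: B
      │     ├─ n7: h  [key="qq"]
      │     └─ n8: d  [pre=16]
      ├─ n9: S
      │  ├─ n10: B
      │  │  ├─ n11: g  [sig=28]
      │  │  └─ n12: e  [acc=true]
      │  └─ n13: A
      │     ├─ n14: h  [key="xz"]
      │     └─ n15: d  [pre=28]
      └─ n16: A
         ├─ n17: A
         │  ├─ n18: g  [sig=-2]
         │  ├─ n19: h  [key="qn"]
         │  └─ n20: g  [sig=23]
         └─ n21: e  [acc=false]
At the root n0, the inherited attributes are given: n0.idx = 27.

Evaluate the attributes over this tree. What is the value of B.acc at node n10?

23

1. n0.idx = 27  [given at root]
2. n1.mk = false  [S.idx > 27]
3. n1.acc = 0  [S.idx - 27]
4. n1.depth = -3  [S.idx - 30]
5. n2.acc = true  [B.depth > -4]
6. n2.lab = 8  [B.acc + 8]
7. n3.mk = true  [A₀.acc == true]
8. n3.acc = 0  [A₀.lab * 3 - 24]
9. n3.depth = 9  [A₀.lab * 2 - 7]
10. n4.key = "ur"  [terminal]
11. n5.acc = true  [terminal]
12. n6.mk = true  [B₀.depth > 8]
13. n6.acc = -5  [B₀.acc - 5]
14. n6.depth = 17  [B₀.depth + B₀.acc + 8]
15. n7.key = "qq"  [terminal]
16. n8.pre = 16  [terminal]
17. n6.cnt = 6  [d.pre + B.acc - 5]
18. n3.cnt = 1  [B₁.cnt + B₀.acc - 5]
19. n9.idx = 12  [B.cnt + 11]
20. n10.mk = true  [S.idx > 11]
21. n10.acc = 23  [S.idx * -2 + 47]
22. n10.depth = 25  [S.idx * 2 + 1]
23. n11.sig = 28  [terminal]
24. n12.acc = true  [terminal]
25. n10.cnt = 16  [g.sig + B.acc - 35]
26. n13.acc = true  [S.idx > 11]
27. n13.lab = 21  [B.cnt + 5]
28. n14.key = "xz"  [terminal]
29. n15.pre = 28  [terminal]
30. n13.idx = 23  [d.pre - 5]
31. n9.lim = 28  [A.idx + 5]
32. n9.wid = "zp"  ["zp"]
33. n9.lab = 27  [S.idx + 15]
34. n16.acc = false  [false]
35. n16.lab = 4  [S.lab * -1 + 31]
36. n17.acc = false  [A₀.lab > 4]
37. n17.lab = 30  [30]
38. n18.sig = -2  [terminal]
39. n19.key = "qn"  [terminal]
40. n20.sig = 23  [terminal]
41. n17.idx = 17  [g₀.sig + A.lab - 11]
42. n21.acc = false  [terminal]
43. n16.idx = -9  [(if A₀.acc then A₀.lab else A₁.idx) - 26]
44. n2.idx = -7  [A₀.lab + S.lim - 43]
45. n1.cnt = 25  [(if B.mk then A.idx else B.depth) + 28]
46. n0.lim = 30  [S.idx + 3]
47. n0.wid = "yv"  ["yv"]
48. n0.lab = -1  [-1]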